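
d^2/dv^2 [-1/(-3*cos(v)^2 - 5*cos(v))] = (-9*(1 - cos(2*v))^2 + 225*cos(v)/4 - 43*cos(2*v)/2 - 45*cos(3*v)/4 + 129/2)/((3*cos(v) + 5)^3*cos(v)^3)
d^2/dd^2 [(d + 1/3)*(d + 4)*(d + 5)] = 6*d + 56/3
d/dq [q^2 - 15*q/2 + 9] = 2*q - 15/2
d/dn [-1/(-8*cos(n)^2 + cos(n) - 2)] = (16*cos(n) - 1)*sin(n)/(8*sin(n)^2 + cos(n) - 10)^2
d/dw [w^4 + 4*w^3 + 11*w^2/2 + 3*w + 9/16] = 4*w^3 + 12*w^2 + 11*w + 3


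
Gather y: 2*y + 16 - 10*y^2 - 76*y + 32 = -10*y^2 - 74*y + 48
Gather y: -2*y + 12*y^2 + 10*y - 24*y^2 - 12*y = -12*y^2 - 4*y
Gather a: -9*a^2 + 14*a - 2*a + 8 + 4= -9*a^2 + 12*a + 12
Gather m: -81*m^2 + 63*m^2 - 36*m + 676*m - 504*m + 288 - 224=-18*m^2 + 136*m + 64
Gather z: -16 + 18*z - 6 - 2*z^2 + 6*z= -2*z^2 + 24*z - 22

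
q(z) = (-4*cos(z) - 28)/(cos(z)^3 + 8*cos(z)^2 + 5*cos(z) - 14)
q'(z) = (-4*cos(z) - 28)*(3*sin(z)*cos(z)^2 + 16*sin(z)*cos(z) + 5*sin(z))/(cos(z)^3 + 8*cos(z)^2 + 5*cos(z) - 14)^2 + 4*sin(z)/(cos(z)^3 + 8*cos(z)^2 + 5*cos(z) - 14)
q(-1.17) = 2.74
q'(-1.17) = 3.09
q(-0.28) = 34.69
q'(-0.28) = 242.91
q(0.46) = 13.29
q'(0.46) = -54.71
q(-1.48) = 2.10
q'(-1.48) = 1.30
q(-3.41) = 1.97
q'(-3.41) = 0.24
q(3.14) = 2.00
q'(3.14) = 0.00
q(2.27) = 1.79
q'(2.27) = 0.18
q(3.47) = 1.95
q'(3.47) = -0.27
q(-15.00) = 1.83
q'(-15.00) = -0.28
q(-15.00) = 1.83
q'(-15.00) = -0.28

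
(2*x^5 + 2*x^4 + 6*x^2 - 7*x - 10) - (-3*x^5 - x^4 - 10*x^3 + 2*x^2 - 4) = 5*x^5 + 3*x^4 + 10*x^3 + 4*x^2 - 7*x - 6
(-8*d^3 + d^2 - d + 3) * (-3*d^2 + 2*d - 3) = 24*d^5 - 19*d^4 + 29*d^3 - 14*d^2 + 9*d - 9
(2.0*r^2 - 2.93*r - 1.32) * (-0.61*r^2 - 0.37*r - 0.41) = -1.22*r^4 + 1.0473*r^3 + 1.0693*r^2 + 1.6897*r + 0.5412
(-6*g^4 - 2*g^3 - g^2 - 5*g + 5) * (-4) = 24*g^4 + 8*g^3 + 4*g^2 + 20*g - 20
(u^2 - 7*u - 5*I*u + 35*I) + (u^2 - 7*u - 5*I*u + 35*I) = 2*u^2 - 14*u - 10*I*u + 70*I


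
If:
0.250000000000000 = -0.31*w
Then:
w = -0.81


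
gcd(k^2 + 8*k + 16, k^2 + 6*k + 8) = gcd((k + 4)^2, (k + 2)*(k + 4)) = k + 4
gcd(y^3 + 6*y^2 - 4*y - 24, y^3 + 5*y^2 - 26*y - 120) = y + 6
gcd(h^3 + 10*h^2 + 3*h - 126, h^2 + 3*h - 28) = h + 7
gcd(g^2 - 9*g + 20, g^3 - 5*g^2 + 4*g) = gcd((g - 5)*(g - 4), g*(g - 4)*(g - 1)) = g - 4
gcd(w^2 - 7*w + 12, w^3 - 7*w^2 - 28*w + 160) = w - 4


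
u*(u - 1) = u^2 - u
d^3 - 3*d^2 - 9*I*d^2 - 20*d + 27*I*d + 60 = (d - 3)*(d - 5*I)*(d - 4*I)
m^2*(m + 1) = m^3 + m^2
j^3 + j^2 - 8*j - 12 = (j - 3)*(j + 2)^2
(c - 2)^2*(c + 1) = c^3 - 3*c^2 + 4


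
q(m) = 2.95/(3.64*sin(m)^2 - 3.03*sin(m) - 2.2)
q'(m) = 2.95*(-7.28*sin(m)*cos(m) + 3.03*cos(m))/(3.64*sin(m)^2 - 3.03*sin(m) - 2.2)^2 = (8.9385 - 21.476*sin(m))*cos(m)/(-3.64*sin(m)^2 + 3.03*sin(m) + 2.2)^2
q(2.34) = -1.18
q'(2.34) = 0.72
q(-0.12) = -1.65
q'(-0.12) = 3.59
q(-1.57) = 0.66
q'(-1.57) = 0.00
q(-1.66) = 0.67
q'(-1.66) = -0.14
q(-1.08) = 0.89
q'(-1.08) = 1.20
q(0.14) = -1.16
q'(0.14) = 0.90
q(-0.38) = -5.13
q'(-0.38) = 47.43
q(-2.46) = 2.56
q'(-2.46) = -13.11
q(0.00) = -1.34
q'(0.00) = 1.85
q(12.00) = 6.23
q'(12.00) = 76.91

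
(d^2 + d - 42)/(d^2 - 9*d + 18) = (d + 7)/(d - 3)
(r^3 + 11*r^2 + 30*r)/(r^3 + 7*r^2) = (r^2 + 11*r + 30)/(r*(r + 7))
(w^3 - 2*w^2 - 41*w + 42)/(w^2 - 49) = (w^2 + 5*w - 6)/(w + 7)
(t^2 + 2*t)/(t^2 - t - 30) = t*(t + 2)/(t^2 - t - 30)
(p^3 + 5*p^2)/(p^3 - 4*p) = p*(p + 5)/(p^2 - 4)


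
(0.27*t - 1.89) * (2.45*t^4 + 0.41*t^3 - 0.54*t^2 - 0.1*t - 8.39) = 0.6615*t^5 - 4.5198*t^4 - 0.9207*t^3 + 0.9936*t^2 - 2.0763*t + 15.8571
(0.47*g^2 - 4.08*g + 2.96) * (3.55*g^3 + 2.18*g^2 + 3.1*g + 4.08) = 1.6685*g^5 - 13.4594*g^4 + 3.0706*g^3 - 4.2776*g^2 - 7.4704*g + 12.0768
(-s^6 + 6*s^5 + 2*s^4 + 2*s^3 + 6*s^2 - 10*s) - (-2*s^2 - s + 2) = -s^6 + 6*s^5 + 2*s^4 + 2*s^3 + 8*s^2 - 9*s - 2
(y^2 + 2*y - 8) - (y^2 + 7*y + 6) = -5*y - 14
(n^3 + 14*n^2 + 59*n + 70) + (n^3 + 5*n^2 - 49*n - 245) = 2*n^3 + 19*n^2 + 10*n - 175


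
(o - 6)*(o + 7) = o^2 + o - 42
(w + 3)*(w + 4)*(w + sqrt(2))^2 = w^4 + 2*sqrt(2)*w^3 + 7*w^3 + 14*w^2 + 14*sqrt(2)*w^2 + 14*w + 24*sqrt(2)*w + 24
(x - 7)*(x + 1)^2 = x^3 - 5*x^2 - 13*x - 7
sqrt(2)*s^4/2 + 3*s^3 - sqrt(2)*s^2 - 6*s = s*(s - sqrt(2))*(s + 3*sqrt(2))*(sqrt(2)*s/2 + 1)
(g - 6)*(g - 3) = g^2 - 9*g + 18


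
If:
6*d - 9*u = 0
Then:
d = 3*u/2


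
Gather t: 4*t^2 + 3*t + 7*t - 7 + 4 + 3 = 4*t^2 + 10*t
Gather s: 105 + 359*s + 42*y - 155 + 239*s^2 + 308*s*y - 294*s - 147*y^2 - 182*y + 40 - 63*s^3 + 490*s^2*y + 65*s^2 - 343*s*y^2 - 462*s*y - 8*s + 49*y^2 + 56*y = -63*s^3 + s^2*(490*y + 304) + s*(-343*y^2 - 154*y + 57) - 98*y^2 - 84*y - 10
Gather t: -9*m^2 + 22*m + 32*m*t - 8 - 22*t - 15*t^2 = -9*m^2 + 22*m - 15*t^2 + t*(32*m - 22) - 8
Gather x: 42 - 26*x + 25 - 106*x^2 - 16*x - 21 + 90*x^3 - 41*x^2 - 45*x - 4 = 90*x^3 - 147*x^2 - 87*x + 42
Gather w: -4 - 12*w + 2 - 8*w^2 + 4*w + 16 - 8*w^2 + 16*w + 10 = -16*w^2 + 8*w + 24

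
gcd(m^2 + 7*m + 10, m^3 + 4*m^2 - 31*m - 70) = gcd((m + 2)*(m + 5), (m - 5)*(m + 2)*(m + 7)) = m + 2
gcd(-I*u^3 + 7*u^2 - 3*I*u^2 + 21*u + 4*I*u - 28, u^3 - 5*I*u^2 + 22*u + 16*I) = 1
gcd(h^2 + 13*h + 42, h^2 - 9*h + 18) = 1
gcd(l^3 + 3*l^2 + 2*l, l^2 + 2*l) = l^2 + 2*l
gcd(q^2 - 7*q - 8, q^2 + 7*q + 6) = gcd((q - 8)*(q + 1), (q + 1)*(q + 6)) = q + 1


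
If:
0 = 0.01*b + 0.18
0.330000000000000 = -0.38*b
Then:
No Solution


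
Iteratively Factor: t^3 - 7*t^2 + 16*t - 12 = (t - 2)*(t^2 - 5*t + 6) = (t - 3)*(t - 2)*(t - 2)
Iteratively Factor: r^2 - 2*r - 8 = (r + 2)*(r - 4)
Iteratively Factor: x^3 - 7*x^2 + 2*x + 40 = (x - 4)*(x^2 - 3*x - 10) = (x - 5)*(x - 4)*(x + 2)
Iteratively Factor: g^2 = (g)*(g)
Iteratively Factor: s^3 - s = (s)*(s^2 - 1) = s*(s - 1)*(s + 1)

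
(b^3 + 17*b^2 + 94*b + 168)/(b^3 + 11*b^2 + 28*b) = (b + 6)/b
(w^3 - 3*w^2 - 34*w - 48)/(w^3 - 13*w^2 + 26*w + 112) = (w + 3)/(w - 7)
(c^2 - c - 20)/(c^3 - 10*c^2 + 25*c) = (c + 4)/(c*(c - 5))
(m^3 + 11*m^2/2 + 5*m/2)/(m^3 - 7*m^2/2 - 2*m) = (m + 5)/(m - 4)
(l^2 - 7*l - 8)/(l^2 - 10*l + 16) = (l + 1)/(l - 2)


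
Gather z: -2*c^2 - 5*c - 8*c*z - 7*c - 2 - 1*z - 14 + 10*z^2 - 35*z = -2*c^2 - 12*c + 10*z^2 + z*(-8*c - 36) - 16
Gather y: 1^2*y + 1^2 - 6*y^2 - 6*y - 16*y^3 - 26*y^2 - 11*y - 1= -16*y^3 - 32*y^2 - 16*y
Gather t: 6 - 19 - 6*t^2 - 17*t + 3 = -6*t^2 - 17*t - 10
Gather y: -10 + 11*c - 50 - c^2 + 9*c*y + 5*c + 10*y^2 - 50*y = -c^2 + 16*c + 10*y^2 + y*(9*c - 50) - 60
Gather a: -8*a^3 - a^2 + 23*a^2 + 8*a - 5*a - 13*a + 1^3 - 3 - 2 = -8*a^3 + 22*a^2 - 10*a - 4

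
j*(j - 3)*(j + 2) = j^3 - j^2 - 6*j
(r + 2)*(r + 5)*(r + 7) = r^3 + 14*r^2 + 59*r + 70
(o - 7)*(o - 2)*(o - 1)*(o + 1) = o^4 - 9*o^3 + 13*o^2 + 9*o - 14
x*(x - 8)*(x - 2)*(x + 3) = x^4 - 7*x^3 - 14*x^2 + 48*x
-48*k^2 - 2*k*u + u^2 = (-8*k + u)*(6*k + u)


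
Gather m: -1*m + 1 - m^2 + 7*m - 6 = -m^2 + 6*m - 5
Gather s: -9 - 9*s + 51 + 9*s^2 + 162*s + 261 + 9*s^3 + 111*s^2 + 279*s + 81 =9*s^3 + 120*s^2 + 432*s + 384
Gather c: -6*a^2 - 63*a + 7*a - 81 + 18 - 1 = -6*a^2 - 56*a - 64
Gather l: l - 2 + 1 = l - 1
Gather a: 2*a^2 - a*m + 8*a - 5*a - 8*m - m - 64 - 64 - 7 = 2*a^2 + a*(3 - m) - 9*m - 135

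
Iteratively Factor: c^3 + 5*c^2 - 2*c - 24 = (c - 2)*(c^2 + 7*c + 12) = (c - 2)*(c + 3)*(c + 4)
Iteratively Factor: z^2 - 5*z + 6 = (z - 3)*(z - 2)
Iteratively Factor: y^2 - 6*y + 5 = (y - 1)*(y - 5)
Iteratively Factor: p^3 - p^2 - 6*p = (p - 3)*(p^2 + 2*p) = (p - 3)*(p + 2)*(p)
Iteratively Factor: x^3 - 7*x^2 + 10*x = (x - 2)*(x^2 - 5*x) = (x - 5)*(x - 2)*(x)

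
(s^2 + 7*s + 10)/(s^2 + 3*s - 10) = (s + 2)/(s - 2)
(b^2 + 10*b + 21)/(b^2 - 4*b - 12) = (b^2 + 10*b + 21)/(b^2 - 4*b - 12)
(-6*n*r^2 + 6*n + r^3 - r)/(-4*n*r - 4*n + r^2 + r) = (-6*n*r + 6*n + r^2 - r)/(-4*n + r)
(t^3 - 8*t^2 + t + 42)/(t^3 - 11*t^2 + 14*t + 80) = (t^2 - 10*t + 21)/(t^2 - 13*t + 40)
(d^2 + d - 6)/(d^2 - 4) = (d + 3)/(d + 2)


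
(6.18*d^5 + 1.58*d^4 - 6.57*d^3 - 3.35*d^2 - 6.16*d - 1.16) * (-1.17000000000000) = -7.2306*d^5 - 1.8486*d^4 + 7.6869*d^3 + 3.9195*d^2 + 7.2072*d + 1.3572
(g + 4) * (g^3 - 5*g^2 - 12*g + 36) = g^4 - g^3 - 32*g^2 - 12*g + 144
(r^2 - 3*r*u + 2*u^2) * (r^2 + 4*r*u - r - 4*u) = r^4 + r^3*u - r^3 - 10*r^2*u^2 - r^2*u + 8*r*u^3 + 10*r*u^2 - 8*u^3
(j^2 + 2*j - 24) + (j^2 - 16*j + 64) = 2*j^2 - 14*j + 40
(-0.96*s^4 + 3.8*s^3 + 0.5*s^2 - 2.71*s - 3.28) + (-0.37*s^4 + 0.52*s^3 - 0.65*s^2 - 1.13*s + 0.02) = -1.33*s^4 + 4.32*s^3 - 0.15*s^2 - 3.84*s - 3.26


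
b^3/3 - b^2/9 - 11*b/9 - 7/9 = (b/3 + 1/3)*(b - 7/3)*(b + 1)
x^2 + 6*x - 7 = (x - 1)*(x + 7)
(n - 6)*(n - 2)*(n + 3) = n^3 - 5*n^2 - 12*n + 36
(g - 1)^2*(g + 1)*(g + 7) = g^4 + 6*g^3 - 8*g^2 - 6*g + 7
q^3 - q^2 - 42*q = q*(q - 7)*(q + 6)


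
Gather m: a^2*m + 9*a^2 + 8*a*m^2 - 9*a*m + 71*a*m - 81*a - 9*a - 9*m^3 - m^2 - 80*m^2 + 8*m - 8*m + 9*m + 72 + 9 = 9*a^2 - 90*a - 9*m^3 + m^2*(8*a - 81) + m*(a^2 + 62*a + 9) + 81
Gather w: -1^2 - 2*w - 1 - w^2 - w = -w^2 - 3*w - 2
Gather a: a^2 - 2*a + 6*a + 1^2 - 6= a^2 + 4*a - 5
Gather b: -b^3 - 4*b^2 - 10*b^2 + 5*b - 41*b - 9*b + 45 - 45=-b^3 - 14*b^2 - 45*b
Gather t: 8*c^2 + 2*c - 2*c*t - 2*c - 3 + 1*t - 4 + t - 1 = 8*c^2 + t*(2 - 2*c) - 8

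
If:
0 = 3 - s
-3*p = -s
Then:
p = 1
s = 3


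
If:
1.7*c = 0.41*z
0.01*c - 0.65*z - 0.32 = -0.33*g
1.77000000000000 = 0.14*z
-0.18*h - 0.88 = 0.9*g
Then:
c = 3.05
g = 25.78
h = -133.79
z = 12.64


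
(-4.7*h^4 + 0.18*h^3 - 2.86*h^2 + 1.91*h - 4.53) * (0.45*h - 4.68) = -2.115*h^5 + 22.077*h^4 - 2.1294*h^3 + 14.2443*h^2 - 10.9773*h + 21.2004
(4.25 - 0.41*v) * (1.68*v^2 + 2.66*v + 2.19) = -0.6888*v^3 + 6.0494*v^2 + 10.4071*v + 9.3075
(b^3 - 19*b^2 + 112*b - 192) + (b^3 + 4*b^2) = 2*b^3 - 15*b^2 + 112*b - 192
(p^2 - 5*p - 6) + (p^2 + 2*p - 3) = 2*p^2 - 3*p - 9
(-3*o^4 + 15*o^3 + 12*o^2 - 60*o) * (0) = 0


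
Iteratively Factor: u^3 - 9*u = (u - 3)*(u^2 + 3*u) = (u - 3)*(u + 3)*(u)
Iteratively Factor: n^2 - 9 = (n - 3)*(n + 3)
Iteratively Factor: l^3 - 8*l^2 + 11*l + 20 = (l + 1)*(l^2 - 9*l + 20) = (l - 4)*(l + 1)*(l - 5)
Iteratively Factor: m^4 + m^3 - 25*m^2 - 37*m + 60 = (m - 1)*(m^3 + 2*m^2 - 23*m - 60) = (m - 1)*(m + 3)*(m^2 - m - 20) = (m - 5)*(m - 1)*(m + 3)*(m + 4)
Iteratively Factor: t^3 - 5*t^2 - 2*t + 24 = (t - 3)*(t^2 - 2*t - 8) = (t - 4)*(t - 3)*(t + 2)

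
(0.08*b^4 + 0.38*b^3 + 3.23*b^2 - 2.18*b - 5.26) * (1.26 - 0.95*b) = -0.076*b^5 - 0.2602*b^4 - 2.5897*b^3 + 6.1408*b^2 + 2.2502*b - 6.6276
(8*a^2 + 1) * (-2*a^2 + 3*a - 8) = -16*a^4 + 24*a^3 - 66*a^2 + 3*a - 8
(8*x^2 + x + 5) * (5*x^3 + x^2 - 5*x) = 40*x^5 + 13*x^4 - 14*x^3 - 25*x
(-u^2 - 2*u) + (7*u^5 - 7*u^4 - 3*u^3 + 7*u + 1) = 7*u^5 - 7*u^4 - 3*u^3 - u^2 + 5*u + 1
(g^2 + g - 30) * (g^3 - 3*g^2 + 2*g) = g^5 - 2*g^4 - 31*g^3 + 92*g^2 - 60*g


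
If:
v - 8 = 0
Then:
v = 8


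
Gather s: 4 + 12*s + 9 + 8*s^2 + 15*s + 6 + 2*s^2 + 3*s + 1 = 10*s^2 + 30*s + 20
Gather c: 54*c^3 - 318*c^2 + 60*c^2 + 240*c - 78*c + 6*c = 54*c^3 - 258*c^2 + 168*c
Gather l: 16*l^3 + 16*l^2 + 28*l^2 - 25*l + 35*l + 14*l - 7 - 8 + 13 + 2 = 16*l^3 + 44*l^2 + 24*l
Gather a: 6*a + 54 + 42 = 6*a + 96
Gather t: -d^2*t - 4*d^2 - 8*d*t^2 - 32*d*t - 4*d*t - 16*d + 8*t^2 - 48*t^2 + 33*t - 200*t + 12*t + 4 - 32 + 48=-4*d^2 - 16*d + t^2*(-8*d - 40) + t*(-d^2 - 36*d - 155) + 20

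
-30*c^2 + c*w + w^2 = (-5*c + w)*(6*c + w)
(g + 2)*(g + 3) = g^2 + 5*g + 6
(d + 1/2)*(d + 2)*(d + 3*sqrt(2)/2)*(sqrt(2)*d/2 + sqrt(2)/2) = sqrt(2)*d^4/2 + 3*d^3/2 + 7*sqrt(2)*d^3/4 + 7*sqrt(2)*d^2/4 + 21*d^2/4 + sqrt(2)*d/2 + 21*d/4 + 3/2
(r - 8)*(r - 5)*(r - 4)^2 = r^4 - 21*r^3 + 160*r^2 - 528*r + 640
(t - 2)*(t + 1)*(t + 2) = t^3 + t^2 - 4*t - 4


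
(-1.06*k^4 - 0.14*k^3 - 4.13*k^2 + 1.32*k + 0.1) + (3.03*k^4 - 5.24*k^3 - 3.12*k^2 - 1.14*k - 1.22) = 1.97*k^4 - 5.38*k^3 - 7.25*k^2 + 0.18*k - 1.12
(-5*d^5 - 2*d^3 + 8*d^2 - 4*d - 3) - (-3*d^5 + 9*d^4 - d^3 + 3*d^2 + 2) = -2*d^5 - 9*d^4 - d^3 + 5*d^2 - 4*d - 5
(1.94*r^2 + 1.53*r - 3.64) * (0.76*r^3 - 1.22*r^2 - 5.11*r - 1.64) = 1.4744*r^5 - 1.204*r^4 - 14.5464*r^3 - 6.5591*r^2 + 16.0912*r + 5.9696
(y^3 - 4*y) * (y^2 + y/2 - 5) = y^5 + y^4/2 - 9*y^3 - 2*y^2 + 20*y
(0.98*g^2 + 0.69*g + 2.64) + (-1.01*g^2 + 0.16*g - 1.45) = -0.03*g^2 + 0.85*g + 1.19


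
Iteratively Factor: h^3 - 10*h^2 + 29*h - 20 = (h - 1)*(h^2 - 9*h + 20) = (h - 4)*(h - 1)*(h - 5)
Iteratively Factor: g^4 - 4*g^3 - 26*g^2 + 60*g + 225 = (g - 5)*(g^3 + g^2 - 21*g - 45) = (g - 5)*(g + 3)*(g^2 - 2*g - 15) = (g - 5)*(g + 3)^2*(g - 5)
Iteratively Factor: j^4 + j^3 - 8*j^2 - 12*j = (j - 3)*(j^3 + 4*j^2 + 4*j) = j*(j - 3)*(j^2 + 4*j + 4) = j*(j - 3)*(j + 2)*(j + 2)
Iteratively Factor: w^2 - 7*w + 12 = (w - 3)*(w - 4)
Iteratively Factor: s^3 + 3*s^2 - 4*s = (s)*(s^2 + 3*s - 4) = s*(s - 1)*(s + 4)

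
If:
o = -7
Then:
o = -7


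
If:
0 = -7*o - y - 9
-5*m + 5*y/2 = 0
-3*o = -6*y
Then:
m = -3/10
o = -6/5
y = -3/5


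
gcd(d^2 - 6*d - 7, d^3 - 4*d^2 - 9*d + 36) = 1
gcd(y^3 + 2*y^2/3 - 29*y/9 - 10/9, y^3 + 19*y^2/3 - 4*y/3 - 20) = y^2 + y/3 - 10/3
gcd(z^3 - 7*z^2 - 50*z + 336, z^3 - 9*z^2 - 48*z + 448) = z^2 - z - 56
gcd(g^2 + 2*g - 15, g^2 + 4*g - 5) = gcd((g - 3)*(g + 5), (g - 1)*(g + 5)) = g + 5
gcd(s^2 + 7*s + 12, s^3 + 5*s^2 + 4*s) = s + 4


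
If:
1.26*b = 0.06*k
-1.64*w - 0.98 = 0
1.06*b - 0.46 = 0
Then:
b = 0.43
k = 9.11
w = -0.60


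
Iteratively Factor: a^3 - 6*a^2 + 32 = (a + 2)*(a^2 - 8*a + 16) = (a - 4)*(a + 2)*(a - 4)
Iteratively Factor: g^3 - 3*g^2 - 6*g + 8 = (g + 2)*(g^2 - 5*g + 4) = (g - 1)*(g + 2)*(g - 4)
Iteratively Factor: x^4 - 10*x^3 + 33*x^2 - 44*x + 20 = (x - 2)*(x^3 - 8*x^2 + 17*x - 10) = (x - 2)^2*(x^2 - 6*x + 5) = (x - 2)^2*(x - 1)*(x - 5)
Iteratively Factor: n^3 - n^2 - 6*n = (n)*(n^2 - n - 6) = n*(n + 2)*(n - 3)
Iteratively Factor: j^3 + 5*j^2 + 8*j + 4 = (j + 2)*(j^2 + 3*j + 2) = (j + 2)^2*(j + 1)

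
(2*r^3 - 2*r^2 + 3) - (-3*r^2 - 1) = 2*r^3 + r^2 + 4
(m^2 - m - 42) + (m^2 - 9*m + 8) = 2*m^2 - 10*m - 34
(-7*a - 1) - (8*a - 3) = 2 - 15*a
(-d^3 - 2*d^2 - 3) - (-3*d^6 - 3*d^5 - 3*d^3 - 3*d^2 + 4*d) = 3*d^6 + 3*d^5 + 2*d^3 + d^2 - 4*d - 3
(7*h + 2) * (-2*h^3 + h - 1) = -14*h^4 - 4*h^3 + 7*h^2 - 5*h - 2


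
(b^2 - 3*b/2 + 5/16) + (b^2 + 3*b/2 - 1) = 2*b^2 - 11/16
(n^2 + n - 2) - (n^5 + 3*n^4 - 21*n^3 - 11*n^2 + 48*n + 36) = -n^5 - 3*n^4 + 21*n^3 + 12*n^2 - 47*n - 38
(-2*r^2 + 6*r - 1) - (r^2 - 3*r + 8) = -3*r^2 + 9*r - 9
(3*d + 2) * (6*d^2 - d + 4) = 18*d^3 + 9*d^2 + 10*d + 8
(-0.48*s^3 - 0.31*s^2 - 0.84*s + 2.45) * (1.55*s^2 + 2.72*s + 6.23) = -0.744*s^5 - 1.7861*s^4 - 5.1356*s^3 - 0.4186*s^2 + 1.4308*s + 15.2635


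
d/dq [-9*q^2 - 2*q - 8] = -18*q - 2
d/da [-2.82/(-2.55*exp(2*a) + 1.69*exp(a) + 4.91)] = (4.7658 - 14.382*exp(a))*exp(a)/(-2.55*exp(2*a) + 1.69*exp(a) + 4.91)^2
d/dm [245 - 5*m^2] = -10*m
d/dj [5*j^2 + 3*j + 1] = 10*j + 3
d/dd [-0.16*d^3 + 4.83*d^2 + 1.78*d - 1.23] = -0.48*d^2 + 9.66*d + 1.78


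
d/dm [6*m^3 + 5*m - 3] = 18*m^2 + 5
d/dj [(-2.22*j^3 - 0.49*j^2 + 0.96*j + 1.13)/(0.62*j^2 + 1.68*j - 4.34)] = (-1.3764*j^4 - 7.4592*j^3 + 27.486*j^2 + 2.852*j - 6.0648)/(0.3844*j^4 + 2.0832*j^3 - 2.5592*j^2 - 14.5824*j + 18.8356)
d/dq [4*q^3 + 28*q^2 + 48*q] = 12*q^2 + 56*q + 48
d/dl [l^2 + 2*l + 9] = 2*l + 2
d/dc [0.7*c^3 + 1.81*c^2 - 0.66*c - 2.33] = 2.1*c^2 + 3.62*c - 0.66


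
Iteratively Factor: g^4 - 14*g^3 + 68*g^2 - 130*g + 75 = (g - 5)*(g^3 - 9*g^2 + 23*g - 15) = (g - 5)^2*(g^2 - 4*g + 3) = (g - 5)^2*(g - 1)*(g - 3)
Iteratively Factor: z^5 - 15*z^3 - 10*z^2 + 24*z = (z + 2)*(z^4 - 2*z^3 - 11*z^2 + 12*z) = (z - 1)*(z + 2)*(z^3 - z^2 - 12*z) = z*(z - 1)*(z + 2)*(z^2 - z - 12) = z*(z - 4)*(z - 1)*(z + 2)*(z + 3)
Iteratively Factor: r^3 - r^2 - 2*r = (r - 2)*(r^2 + r) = r*(r - 2)*(r + 1)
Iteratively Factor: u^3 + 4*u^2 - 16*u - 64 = (u - 4)*(u^2 + 8*u + 16) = (u - 4)*(u + 4)*(u + 4)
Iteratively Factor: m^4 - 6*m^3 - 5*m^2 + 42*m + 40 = (m + 1)*(m^3 - 7*m^2 + 2*m + 40) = (m - 4)*(m + 1)*(m^2 - 3*m - 10) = (m - 5)*(m - 4)*(m + 1)*(m + 2)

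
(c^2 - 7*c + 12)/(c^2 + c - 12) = (c - 4)/(c + 4)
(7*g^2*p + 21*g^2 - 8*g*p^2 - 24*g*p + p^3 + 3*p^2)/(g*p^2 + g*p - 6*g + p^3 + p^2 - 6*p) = (7*g^2 - 8*g*p + p^2)/(g*p - 2*g + p^2 - 2*p)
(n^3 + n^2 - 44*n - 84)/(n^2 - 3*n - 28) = (n^2 + 8*n + 12)/(n + 4)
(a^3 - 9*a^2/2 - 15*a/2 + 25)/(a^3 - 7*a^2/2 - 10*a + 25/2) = (a - 2)/(a - 1)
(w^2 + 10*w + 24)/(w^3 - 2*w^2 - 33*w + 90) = (w + 4)/(w^2 - 8*w + 15)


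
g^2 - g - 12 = (g - 4)*(g + 3)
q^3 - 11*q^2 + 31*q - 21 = (q - 7)*(q - 3)*(q - 1)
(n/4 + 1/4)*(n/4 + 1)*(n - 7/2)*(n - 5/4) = n^4/16 + n^3/64 - 123*n^2/128 + 23*n/128 + 35/32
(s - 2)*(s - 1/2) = s^2 - 5*s/2 + 1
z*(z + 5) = z^2 + 5*z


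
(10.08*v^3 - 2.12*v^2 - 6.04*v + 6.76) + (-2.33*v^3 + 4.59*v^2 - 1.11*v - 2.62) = 7.75*v^3 + 2.47*v^2 - 7.15*v + 4.14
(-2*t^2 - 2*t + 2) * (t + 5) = -2*t^3 - 12*t^2 - 8*t + 10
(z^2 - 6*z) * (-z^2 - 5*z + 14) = -z^4 + z^3 + 44*z^2 - 84*z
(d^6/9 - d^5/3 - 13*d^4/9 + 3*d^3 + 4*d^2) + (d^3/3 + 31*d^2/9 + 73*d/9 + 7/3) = d^6/9 - d^5/3 - 13*d^4/9 + 10*d^3/3 + 67*d^2/9 + 73*d/9 + 7/3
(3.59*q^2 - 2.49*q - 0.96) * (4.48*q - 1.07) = 16.0832*q^3 - 14.9965*q^2 - 1.6365*q + 1.0272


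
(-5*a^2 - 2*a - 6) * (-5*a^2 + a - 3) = 25*a^4 + 5*a^3 + 43*a^2 + 18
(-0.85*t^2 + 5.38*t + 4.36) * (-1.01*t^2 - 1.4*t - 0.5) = 0.8585*t^4 - 4.2438*t^3 - 11.5106*t^2 - 8.794*t - 2.18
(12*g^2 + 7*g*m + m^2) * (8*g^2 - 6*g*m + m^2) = 96*g^4 - 16*g^3*m - 22*g^2*m^2 + g*m^3 + m^4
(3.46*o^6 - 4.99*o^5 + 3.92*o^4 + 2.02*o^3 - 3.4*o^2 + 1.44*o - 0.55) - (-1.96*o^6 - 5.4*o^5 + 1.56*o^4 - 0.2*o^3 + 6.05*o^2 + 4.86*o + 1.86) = 5.42*o^6 + 0.41*o^5 + 2.36*o^4 + 2.22*o^3 - 9.45*o^2 - 3.42*o - 2.41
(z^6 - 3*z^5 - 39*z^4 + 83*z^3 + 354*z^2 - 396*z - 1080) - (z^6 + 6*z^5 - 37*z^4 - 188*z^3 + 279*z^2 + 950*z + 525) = -9*z^5 - 2*z^4 + 271*z^3 + 75*z^2 - 1346*z - 1605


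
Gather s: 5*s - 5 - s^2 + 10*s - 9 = -s^2 + 15*s - 14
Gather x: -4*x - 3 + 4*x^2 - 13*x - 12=4*x^2 - 17*x - 15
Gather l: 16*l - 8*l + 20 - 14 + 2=8*l + 8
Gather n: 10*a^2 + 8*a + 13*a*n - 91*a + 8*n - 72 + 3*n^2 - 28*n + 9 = 10*a^2 - 83*a + 3*n^2 + n*(13*a - 20) - 63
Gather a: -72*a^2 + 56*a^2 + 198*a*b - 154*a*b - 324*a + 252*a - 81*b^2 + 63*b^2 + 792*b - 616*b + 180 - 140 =-16*a^2 + a*(44*b - 72) - 18*b^2 + 176*b + 40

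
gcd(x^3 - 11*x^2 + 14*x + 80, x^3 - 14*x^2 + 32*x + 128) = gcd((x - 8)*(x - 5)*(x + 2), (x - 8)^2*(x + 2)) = x^2 - 6*x - 16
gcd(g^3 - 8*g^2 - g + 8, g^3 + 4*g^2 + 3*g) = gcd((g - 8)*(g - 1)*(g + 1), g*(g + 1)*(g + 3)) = g + 1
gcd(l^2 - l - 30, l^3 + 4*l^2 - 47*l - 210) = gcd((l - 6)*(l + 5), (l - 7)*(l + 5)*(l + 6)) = l + 5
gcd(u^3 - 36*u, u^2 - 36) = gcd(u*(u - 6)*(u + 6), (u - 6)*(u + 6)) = u^2 - 36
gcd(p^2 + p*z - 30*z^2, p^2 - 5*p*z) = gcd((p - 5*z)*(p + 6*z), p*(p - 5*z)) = -p + 5*z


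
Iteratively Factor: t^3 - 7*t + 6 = (t - 1)*(t^2 + t - 6) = (t - 2)*(t - 1)*(t + 3)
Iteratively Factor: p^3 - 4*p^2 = (p)*(p^2 - 4*p) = p*(p - 4)*(p)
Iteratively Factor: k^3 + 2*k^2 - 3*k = (k - 1)*(k^2 + 3*k) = (k - 1)*(k + 3)*(k)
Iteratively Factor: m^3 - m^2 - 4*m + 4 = (m + 2)*(m^2 - 3*m + 2) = (m - 1)*(m + 2)*(m - 2)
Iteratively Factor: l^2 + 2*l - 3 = (l - 1)*(l + 3)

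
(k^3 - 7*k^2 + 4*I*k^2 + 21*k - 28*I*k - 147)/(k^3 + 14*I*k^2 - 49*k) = (k^2 - k*(7 + 3*I) + 21*I)/(k*(k + 7*I))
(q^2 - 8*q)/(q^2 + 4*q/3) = 3*(q - 8)/(3*q + 4)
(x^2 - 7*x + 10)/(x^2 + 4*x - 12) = (x - 5)/(x + 6)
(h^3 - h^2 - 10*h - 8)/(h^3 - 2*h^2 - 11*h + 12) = (h^2 + 3*h + 2)/(h^2 + 2*h - 3)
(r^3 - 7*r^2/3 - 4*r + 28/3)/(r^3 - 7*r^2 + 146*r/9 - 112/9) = 3*(r + 2)/(3*r - 8)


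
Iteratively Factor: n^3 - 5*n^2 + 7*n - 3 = (n - 1)*(n^2 - 4*n + 3) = (n - 3)*(n - 1)*(n - 1)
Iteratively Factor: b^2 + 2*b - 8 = (b + 4)*(b - 2)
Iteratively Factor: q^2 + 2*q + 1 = (q + 1)*(q + 1)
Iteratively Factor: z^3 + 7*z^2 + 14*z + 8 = (z + 4)*(z^2 + 3*z + 2) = (z + 2)*(z + 4)*(z + 1)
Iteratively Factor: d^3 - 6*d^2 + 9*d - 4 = (d - 1)*(d^2 - 5*d + 4) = (d - 1)^2*(d - 4)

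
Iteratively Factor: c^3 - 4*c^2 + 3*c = (c - 1)*(c^2 - 3*c) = (c - 3)*(c - 1)*(c)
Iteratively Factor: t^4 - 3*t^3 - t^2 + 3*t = (t)*(t^3 - 3*t^2 - t + 3) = t*(t - 1)*(t^2 - 2*t - 3) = t*(t - 3)*(t - 1)*(t + 1)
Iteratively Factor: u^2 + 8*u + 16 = (u + 4)*(u + 4)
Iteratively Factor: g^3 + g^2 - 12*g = (g + 4)*(g^2 - 3*g) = g*(g + 4)*(g - 3)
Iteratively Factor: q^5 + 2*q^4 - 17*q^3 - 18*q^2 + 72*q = (q - 3)*(q^4 + 5*q^3 - 2*q^2 - 24*q) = (q - 3)*(q + 3)*(q^3 + 2*q^2 - 8*q) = (q - 3)*(q - 2)*(q + 3)*(q^2 + 4*q) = q*(q - 3)*(q - 2)*(q + 3)*(q + 4)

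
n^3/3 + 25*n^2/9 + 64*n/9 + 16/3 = (n/3 + 1)*(n + 4/3)*(n + 4)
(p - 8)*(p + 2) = p^2 - 6*p - 16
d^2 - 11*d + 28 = (d - 7)*(d - 4)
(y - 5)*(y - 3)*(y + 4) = y^3 - 4*y^2 - 17*y + 60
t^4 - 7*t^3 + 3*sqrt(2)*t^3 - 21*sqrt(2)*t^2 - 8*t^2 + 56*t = t*(t - 7)*(t - sqrt(2))*(t + 4*sqrt(2))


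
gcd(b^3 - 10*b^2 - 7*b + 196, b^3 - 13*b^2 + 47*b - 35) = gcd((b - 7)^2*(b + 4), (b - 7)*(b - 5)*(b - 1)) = b - 7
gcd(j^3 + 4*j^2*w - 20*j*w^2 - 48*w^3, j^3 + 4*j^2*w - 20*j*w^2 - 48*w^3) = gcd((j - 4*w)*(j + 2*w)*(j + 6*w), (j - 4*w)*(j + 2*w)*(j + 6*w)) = -j^3 - 4*j^2*w + 20*j*w^2 + 48*w^3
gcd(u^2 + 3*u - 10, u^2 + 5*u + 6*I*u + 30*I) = u + 5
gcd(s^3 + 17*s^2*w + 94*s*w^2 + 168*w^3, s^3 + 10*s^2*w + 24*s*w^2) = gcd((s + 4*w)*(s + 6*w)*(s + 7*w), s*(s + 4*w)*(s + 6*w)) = s^2 + 10*s*w + 24*w^2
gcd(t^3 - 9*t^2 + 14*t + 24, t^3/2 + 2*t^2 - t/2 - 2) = t + 1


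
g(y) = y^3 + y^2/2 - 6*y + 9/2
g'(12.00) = 438.00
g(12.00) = 1732.50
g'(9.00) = 246.00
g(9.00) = 720.00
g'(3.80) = 41.12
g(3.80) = 43.79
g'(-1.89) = 2.83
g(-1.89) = 10.87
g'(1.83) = 5.88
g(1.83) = 1.32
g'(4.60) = 62.08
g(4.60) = 84.82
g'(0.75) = -3.56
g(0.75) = 0.70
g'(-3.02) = 18.34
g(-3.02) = -0.36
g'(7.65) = 177.22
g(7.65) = 435.56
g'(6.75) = 137.44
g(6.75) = 294.33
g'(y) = 3*y^2 + y - 6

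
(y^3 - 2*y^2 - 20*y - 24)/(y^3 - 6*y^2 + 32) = (y^2 - 4*y - 12)/(y^2 - 8*y + 16)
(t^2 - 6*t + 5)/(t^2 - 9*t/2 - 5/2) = 2*(t - 1)/(2*t + 1)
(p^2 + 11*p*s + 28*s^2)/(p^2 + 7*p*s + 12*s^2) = (p + 7*s)/(p + 3*s)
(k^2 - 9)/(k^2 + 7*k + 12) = (k - 3)/(k + 4)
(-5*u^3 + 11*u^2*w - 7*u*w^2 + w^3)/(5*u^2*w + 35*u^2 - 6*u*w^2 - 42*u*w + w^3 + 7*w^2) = (-u + w)/(w + 7)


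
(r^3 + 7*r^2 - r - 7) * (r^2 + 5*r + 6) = r^5 + 12*r^4 + 40*r^3 + 30*r^2 - 41*r - 42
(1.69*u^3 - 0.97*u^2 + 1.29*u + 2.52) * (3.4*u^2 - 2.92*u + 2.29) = 5.746*u^5 - 8.2328*u^4 + 11.0885*u^3 + 2.5799*u^2 - 4.4043*u + 5.7708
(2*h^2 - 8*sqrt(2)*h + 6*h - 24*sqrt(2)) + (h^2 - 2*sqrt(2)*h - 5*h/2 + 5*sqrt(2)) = 3*h^2 - 10*sqrt(2)*h + 7*h/2 - 19*sqrt(2)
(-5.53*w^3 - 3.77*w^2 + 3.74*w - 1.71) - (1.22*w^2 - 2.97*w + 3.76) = -5.53*w^3 - 4.99*w^2 + 6.71*w - 5.47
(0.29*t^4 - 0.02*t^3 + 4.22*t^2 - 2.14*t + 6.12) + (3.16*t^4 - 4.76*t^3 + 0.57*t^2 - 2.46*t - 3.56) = 3.45*t^4 - 4.78*t^3 + 4.79*t^2 - 4.6*t + 2.56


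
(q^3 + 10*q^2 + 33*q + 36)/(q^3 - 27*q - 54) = (q + 4)/(q - 6)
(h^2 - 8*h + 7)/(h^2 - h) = (h - 7)/h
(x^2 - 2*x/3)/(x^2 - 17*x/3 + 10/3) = x/(x - 5)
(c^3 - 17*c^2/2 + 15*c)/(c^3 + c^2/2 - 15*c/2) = (c - 6)/(c + 3)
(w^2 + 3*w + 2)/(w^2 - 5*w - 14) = (w + 1)/(w - 7)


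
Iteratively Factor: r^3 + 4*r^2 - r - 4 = (r + 1)*(r^2 + 3*r - 4) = (r + 1)*(r + 4)*(r - 1)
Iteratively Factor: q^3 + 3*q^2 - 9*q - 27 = (q + 3)*(q^2 - 9) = (q - 3)*(q + 3)*(q + 3)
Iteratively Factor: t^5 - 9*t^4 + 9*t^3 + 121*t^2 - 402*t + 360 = (t - 3)*(t^4 - 6*t^3 - 9*t^2 + 94*t - 120) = (t - 3)*(t + 4)*(t^3 - 10*t^2 + 31*t - 30) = (t - 5)*(t - 3)*(t + 4)*(t^2 - 5*t + 6) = (t - 5)*(t - 3)*(t - 2)*(t + 4)*(t - 3)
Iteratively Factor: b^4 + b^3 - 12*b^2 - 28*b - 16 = (b + 1)*(b^3 - 12*b - 16) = (b - 4)*(b + 1)*(b^2 + 4*b + 4) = (b - 4)*(b + 1)*(b + 2)*(b + 2)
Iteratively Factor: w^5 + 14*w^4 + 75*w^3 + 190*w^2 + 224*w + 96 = (w + 1)*(w^4 + 13*w^3 + 62*w^2 + 128*w + 96) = (w + 1)*(w + 4)*(w^3 + 9*w^2 + 26*w + 24) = (w + 1)*(w + 3)*(w + 4)*(w^2 + 6*w + 8) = (w + 1)*(w + 3)*(w + 4)^2*(w + 2)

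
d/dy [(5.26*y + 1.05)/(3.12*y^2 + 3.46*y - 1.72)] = (16.4112*y^2 + 18.1996*y - (5.26*y + 1.05)*(6.24*y + 3.46) - 9.0472)/(3.12*y^2 + 3.46*y - 1.72)^2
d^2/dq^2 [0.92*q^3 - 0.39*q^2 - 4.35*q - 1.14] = 5.52*q - 0.78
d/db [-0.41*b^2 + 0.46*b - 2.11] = 0.46 - 0.82*b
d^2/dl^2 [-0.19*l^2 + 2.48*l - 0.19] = -0.380000000000000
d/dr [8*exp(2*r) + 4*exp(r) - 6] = (16*exp(r) + 4)*exp(r)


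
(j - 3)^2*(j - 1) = j^3 - 7*j^2 + 15*j - 9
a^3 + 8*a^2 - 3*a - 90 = (a - 3)*(a + 5)*(a + 6)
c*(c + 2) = c^2 + 2*c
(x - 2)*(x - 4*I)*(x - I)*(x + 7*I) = x^4 - 2*x^3 + 2*I*x^3 + 31*x^2 - 4*I*x^2 - 62*x - 28*I*x + 56*I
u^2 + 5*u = u*(u + 5)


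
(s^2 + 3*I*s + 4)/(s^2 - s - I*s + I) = (s + 4*I)/(s - 1)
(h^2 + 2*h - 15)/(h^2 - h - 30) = (h - 3)/(h - 6)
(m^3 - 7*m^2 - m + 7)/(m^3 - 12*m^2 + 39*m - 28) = (m + 1)/(m - 4)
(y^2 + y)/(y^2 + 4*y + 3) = y/(y + 3)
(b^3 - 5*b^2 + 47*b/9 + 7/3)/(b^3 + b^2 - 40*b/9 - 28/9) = (9*b^3 - 45*b^2 + 47*b + 21)/(9*b^3 + 9*b^2 - 40*b - 28)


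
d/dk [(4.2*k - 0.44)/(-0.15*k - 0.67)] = (-0.432*k - 1.9296)/(0.15*k + 0.67)^3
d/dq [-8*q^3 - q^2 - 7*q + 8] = -24*q^2 - 2*q - 7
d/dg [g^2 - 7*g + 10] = 2*g - 7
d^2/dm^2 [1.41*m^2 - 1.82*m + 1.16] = 2.82000000000000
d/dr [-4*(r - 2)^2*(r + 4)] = 48 - 12*r^2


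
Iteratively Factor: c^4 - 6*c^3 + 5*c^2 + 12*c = (c - 3)*(c^3 - 3*c^2 - 4*c) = (c - 3)*(c + 1)*(c^2 - 4*c) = c*(c - 3)*(c + 1)*(c - 4)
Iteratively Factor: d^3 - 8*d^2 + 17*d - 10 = (d - 1)*(d^2 - 7*d + 10) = (d - 5)*(d - 1)*(d - 2)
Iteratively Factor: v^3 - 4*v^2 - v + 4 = (v + 1)*(v^2 - 5*v + 4) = (v - 1)*(v + 1)*(v - 4)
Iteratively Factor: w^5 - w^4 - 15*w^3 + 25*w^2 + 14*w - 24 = (w - 3)*(w^4 + 2*w^3 - 9*w^2 - 2*w + 8) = (w - 3)*(w + 1)*(w^3 + w^2 - 10*w + 8) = (w - 3)*(w + 1)*(w + 4)*(w^2 - 3*w + 2) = (w - 3)*(w - 2)*(w + 1)*(w + 4)*(w - 1)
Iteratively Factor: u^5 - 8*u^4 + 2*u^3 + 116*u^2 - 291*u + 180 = (u - 1)*(u^4 - 7*u^3 - 5*u^2 + 111*u - 180) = (u - 3)*(u - 1)*(u^3 - 4*u^2 - 17*u + 60) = (u - 5)*(u - 3)*(u - 1)*(u^2 + u - 12) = (u - 5)*(u - 3)*(u - 1)*(u + 4)*(u - 3)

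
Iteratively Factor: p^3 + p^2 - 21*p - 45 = (p + 3)*(p^2 - 2*p - 15) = (p + 3)^2*(p - 5)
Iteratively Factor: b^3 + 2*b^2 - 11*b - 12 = (b + 1)*(b^2 + b - 12) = (b - 3)*(b + 1)*(b + 4)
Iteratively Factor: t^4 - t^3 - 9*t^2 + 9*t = (t + 3)*(t^3 - 4*t^2 + 3*t) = (t - 3)*(t + 3)*(t^2 - t) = t*(t - 3)*(t + 3)*(t - 1)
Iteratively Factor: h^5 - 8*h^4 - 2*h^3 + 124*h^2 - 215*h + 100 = (h - 1)*(h^4 - 7*h^3 - 9*h^2 + 115*h - 100) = (h - 5)*(h - 1)*(h^3 - 2*h^2 - 19*h + 20) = (h - 5)*(h - 1)^2*(h^2 - h - 20) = (h - 5)^2*(h - 1)^2*(h + 4)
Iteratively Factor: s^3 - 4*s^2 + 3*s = (s - 3)*(s^2 - s) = (s - 3)*(s - 1)*(s)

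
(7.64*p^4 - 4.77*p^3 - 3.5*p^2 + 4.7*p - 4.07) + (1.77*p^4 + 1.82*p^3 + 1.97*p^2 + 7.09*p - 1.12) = 9.41*p^4 - 2.95*p^3 - 1.53*p^2 + 11.79*p - 5.19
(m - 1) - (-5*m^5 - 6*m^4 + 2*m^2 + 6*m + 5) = 5*m^5 + 6*m^4 - 2*m^2 - 5*m - 6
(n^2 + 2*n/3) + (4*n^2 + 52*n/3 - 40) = 5*n^2 + 18*n - 40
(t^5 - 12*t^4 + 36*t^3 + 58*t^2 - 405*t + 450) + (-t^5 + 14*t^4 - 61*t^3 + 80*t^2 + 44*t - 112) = 2*t^4 - 25*t^3 + 138*t^2 - 361*t + 338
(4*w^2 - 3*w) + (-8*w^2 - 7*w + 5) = -4*w^2 - 10*w + 5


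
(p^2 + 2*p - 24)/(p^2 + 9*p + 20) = (p^2 + 2*p - 24)/(p^2 + 9*p + 20)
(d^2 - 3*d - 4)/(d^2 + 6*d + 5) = (d - 4)/(d + 5)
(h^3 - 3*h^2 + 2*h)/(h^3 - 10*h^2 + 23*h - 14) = h/(h - 7)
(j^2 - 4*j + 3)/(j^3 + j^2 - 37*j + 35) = (j - 3)/(j^2 + 2*j - 35)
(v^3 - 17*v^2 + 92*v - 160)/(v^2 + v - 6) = (v^3 - 17*v^2 + 92*v - 160)/(v^2 + v - 6)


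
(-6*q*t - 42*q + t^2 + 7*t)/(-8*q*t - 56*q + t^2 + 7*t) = (6*q - t)/(8*q - t)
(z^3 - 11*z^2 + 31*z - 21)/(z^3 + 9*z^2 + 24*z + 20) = (z^3 - 11*z^2 + 31*z - 21)/(z^3 + 9*z^2 + 24*z + 20)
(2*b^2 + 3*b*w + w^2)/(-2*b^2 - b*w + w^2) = (2*b + w)/(-2*b + w)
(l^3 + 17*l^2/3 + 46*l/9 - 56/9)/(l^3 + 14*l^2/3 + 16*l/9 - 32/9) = (3*l + 7)/(3*l + 4)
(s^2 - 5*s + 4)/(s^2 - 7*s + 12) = (s - 1)/(s - 3)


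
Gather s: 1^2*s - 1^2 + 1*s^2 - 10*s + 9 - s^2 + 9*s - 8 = 0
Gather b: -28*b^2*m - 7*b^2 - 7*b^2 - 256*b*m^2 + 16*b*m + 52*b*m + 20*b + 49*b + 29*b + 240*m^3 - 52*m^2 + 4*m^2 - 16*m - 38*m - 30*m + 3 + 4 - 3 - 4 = b^2*(-28*m - 14) + b*(-256*m^2 + 68*m + 98) + 240*m^3 - 48*m^2 - 84*m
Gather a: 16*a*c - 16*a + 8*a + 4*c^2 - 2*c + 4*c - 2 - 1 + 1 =a*(16*c - 8) + 4*c^2 + 2*c - 2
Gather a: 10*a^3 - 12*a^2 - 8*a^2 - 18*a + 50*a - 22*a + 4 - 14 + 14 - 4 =10*a^3 - 20*a^2 + 10*a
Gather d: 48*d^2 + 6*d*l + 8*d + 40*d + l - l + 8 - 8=48*d^2 + d*(6*l + 48)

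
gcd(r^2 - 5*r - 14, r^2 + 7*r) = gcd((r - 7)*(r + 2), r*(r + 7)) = 1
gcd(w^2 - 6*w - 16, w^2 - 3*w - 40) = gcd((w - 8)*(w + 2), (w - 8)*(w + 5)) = w - 8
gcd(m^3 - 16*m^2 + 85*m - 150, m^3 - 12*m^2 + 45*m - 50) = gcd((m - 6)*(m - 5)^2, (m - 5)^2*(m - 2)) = m^2 - 10*m + 25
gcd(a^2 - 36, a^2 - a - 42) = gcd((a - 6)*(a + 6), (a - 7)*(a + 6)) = a + 6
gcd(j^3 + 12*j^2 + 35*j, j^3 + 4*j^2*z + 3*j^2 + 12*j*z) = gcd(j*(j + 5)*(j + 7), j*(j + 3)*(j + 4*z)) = j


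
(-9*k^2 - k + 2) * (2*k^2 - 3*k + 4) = -18*k^4 + 25*k^3 - 29*k^2 - 10*k + 8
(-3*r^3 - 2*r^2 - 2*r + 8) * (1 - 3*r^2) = 9*r^5 + 6*r^4 + 3*r^3 - 26*r^2 - 2*r + 8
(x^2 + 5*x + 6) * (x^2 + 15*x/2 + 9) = x^4 + 25*x^3/2 + 105*x^2/2 + 90*x + 54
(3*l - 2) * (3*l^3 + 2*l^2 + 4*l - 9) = 9*l^4 + 8*l^2 - 35*l + 18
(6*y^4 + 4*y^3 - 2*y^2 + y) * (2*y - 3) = 12*y^5 - 10*y^4 - 16*y^3 + 8*y^2 - 3*y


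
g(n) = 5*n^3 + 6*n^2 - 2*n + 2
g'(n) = 15*n^2 + 12*n - 2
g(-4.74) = -386.20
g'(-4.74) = 278.13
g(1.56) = 32.46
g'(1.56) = 53.22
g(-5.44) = -614.50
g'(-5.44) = 376.62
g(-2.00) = -10.00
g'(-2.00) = 34.00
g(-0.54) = 4.04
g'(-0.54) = -4.11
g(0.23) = 1.92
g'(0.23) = 1.55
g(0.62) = 4.26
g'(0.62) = 11.21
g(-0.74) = 4.74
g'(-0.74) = -2.67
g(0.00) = 2.00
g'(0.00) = -2.00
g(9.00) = 4115.00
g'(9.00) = 1321.00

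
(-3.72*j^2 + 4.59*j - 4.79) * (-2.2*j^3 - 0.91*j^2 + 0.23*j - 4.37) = 8.184*j^5 - 6.7128*j^4 + 5.5055*j^3 + 21.671*j^2 - 21.16*j + 20.9323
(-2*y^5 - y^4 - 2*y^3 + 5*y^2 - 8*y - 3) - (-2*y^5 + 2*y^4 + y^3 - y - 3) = -3*y^4 - 3*y^3 + 5*y^2 - 7*y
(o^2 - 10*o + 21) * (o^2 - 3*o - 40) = o^4 - 13*o^3 + 11*o^2 + 337*o - 840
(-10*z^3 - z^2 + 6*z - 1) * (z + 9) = -10*z^4 - 91*z^3 - 3*z^2 + 53*z - 9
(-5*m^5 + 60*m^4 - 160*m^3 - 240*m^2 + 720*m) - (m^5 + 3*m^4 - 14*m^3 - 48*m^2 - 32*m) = -6*m^5 + 57*m^4 - 146*m^3 - 192*m^2 + 752*m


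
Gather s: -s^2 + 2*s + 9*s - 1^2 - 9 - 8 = -s^2 + 11*s - 18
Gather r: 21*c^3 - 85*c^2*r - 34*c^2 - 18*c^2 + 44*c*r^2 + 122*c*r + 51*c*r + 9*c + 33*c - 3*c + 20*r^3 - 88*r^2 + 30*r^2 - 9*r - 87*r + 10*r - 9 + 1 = 21*c^3 - 52*c^2 + 39*c + 20*r^3 + r^2*(44*c - 58) + r*(-85*c^2 + 173*c - 86) - 8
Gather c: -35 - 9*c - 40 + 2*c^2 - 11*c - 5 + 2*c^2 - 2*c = 4*c^2 - 22*c - 80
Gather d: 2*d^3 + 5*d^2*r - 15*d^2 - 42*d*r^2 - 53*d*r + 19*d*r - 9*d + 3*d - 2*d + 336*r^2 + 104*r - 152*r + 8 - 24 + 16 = 2*d^3 + d^2*(5*r - 15) + d*(-42*r^2 - 34*r - 8) + 336*r^2 - 48*r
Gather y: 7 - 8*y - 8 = -8*y - 1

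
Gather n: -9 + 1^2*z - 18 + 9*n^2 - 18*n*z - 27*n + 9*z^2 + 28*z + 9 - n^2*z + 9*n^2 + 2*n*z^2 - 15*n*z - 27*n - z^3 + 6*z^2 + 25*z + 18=n^2*(18 - z) + n*(2*z^2 - 33*z - 54) - z^3 + 15*z^2 + 54*z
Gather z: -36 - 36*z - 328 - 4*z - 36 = -40*z - 400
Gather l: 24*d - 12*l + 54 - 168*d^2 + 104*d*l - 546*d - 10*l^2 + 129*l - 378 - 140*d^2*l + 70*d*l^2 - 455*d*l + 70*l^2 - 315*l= -168*d^2 - 522*d + l^2*(70*d + 60) + l*(-140*d^2 - 351*d - 198) - 324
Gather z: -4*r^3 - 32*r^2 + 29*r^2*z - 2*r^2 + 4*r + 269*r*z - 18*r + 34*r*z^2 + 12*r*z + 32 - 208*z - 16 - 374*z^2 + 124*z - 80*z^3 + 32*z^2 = -4*r^3 - 34*r^2 - 14*r - 80*z^3 + z^2*(34*r - 342) + z*(29*r^2 + 281*r - 84) + 16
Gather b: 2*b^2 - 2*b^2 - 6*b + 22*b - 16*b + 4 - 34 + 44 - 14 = 0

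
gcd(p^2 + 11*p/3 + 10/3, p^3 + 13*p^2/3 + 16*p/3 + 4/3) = p + 2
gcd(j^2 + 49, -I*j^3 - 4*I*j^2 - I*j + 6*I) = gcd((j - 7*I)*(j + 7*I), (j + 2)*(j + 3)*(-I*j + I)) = 1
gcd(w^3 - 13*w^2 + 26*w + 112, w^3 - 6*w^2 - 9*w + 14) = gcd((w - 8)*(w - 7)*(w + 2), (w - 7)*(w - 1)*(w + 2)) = w^2 - 5*w - 14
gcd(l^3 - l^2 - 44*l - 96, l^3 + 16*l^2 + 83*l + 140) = l + 4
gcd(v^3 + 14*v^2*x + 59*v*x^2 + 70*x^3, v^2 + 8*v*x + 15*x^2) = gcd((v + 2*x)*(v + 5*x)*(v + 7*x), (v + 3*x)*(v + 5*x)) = v + 5*x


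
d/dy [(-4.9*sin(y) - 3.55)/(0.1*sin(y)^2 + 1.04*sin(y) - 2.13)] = (0.49*sin(y)^2 + 0.71*sin(y) + 14.129)*cos(y)/(0.01*sin(y)^4 + 0.208*sin(y)^3 + 0.6556*sin(y)^2 - 4.4304*sin(y) + 4.5369)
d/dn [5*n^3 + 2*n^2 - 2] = n*(15*n + 4)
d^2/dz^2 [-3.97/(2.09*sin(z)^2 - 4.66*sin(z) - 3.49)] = (-69.365428*sin(z)^4 + 115.996254*sin(z)^3 - 97.993098*sin(z)^2 - 167.42681*sin(z) + 230.337018)/(-2.09*sin(z)^2 + 4.66*sin(z) + 3.49)^3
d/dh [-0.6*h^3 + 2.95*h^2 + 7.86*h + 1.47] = -1.8*h^2 + 5.9*h + 7.86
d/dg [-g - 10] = -1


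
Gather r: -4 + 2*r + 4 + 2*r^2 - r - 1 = 2*r^2 + r - 1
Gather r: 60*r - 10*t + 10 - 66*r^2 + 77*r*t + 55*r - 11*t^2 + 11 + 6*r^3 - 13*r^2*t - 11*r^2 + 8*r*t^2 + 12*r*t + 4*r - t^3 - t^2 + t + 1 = 6*r^3 + r^2*(-13*t - 77) + r*(8*t^2 + 89*t + 119) - t^3 - 12*t^2 - 9*t + 22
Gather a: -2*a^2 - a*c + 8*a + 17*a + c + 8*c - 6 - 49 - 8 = -2*a^2 + a*(25 - c) + 9*c - 63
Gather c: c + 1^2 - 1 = c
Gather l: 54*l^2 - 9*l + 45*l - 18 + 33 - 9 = 54*l^2 + 36*l + 6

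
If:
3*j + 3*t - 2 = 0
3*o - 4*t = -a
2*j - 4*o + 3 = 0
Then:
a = 11*t/2 - 13/4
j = 2/3 - t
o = 13/12 - t/2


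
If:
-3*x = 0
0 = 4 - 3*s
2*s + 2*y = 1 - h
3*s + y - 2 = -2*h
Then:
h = -7/9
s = 4/3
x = 0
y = -4/9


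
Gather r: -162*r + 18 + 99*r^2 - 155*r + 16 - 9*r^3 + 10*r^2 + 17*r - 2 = -9*r^3 + 109*r^2 - 300*r + 32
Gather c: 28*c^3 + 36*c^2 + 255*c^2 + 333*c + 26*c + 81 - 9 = 28*c^3 + 291*c^2 + 359*c + 72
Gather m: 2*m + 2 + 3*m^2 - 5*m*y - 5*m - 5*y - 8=3*m^2 + m*(-5*y - 3) - 5*y - 6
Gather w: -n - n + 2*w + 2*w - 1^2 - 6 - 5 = -2*n + 4*w - 12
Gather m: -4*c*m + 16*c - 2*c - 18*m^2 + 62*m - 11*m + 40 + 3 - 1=14*c - 18*m^2 + m*(51 - 4*c) + 42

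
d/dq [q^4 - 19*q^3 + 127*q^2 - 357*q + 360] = 4*q^3 - 57*q^2 + 254*q - 357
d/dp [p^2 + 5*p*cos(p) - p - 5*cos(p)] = -5*p*sin(p) + 2*p + 5*sqrt(2)*sin(p + pi/4) - 1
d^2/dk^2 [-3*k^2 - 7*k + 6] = -6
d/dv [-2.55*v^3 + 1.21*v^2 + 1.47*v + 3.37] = -7.65*v^2 + 2.42*v + 1.47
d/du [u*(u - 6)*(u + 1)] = 3*u^2 - 10*u - 6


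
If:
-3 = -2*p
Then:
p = 3/2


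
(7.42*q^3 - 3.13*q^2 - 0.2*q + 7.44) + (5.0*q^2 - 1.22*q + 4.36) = 7.42*q^3 + 1.87*q^2 - 1.42*q + 11.8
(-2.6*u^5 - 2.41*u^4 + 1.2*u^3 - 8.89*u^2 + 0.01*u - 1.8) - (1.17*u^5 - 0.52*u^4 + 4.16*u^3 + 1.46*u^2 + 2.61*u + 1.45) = -3.77*u^5 - 1.89*u^4 - 2.96*u^3 - 10.35*u^2 - 2.6*u - 3.25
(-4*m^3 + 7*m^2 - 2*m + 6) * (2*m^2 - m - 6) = -8*m^5 + 18*m^4 + 13*m^3 - 28*m^2 + 6*m - 36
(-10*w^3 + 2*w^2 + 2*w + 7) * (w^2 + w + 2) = -10*w^5 - 8*w^4 - 16*w^3 + 13*w^2 + 11*w + 14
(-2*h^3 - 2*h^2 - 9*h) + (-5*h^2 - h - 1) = -2*h^3 - 7*h^2 - 10*h - 1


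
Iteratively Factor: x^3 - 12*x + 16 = (x - 2)*(x^2 + 2*x - 8) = (x - 2)*(x + 4)*(x - 2)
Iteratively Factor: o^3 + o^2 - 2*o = (o - 1)*(o^2 + 2*o) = o*(o - 1)*(o + 2)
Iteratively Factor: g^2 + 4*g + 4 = (g + 2)*(g + 2)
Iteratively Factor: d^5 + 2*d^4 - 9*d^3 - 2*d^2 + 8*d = (d)*(d^4 + 2*d^3 - 9*d^2 - 2*d + 8) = d*(d + 4)*(d^3 - 2*d^2 - d + 2) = d*(d - 2)*(d + 4)*(d^2 - 1) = d*(d - 2)*(d - 1)*(d + 4)*(d + 1)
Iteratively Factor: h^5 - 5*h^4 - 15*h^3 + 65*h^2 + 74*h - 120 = (h + 2)*(h^4 - 7*h^3 - h^2 + 67*h - 60) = (h + 2)*(h + 3)*(h^3 - 10*h^2 + 29*h - 20) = (h - 4)*(h + 2)*(h + 3)*(h^2 - 6*h + 5) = (h - 5)*(h - 4)*(h + 2)*(h + 3)*(h - 1)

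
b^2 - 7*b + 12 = (b - 4)*(b - 3)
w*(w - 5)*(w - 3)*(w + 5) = w^4 - 3*w^3 - 25*w^2 + 75*w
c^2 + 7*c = c*(c + 7)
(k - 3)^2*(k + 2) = k^3 - 4*k^2 - 3*k + 18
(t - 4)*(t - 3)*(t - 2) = t^3 - 9*t^2 + 26*t - 24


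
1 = 1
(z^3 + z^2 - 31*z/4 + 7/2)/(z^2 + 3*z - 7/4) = z - 2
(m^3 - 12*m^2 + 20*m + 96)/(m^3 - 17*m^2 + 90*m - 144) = (m + 2)/(m - 3)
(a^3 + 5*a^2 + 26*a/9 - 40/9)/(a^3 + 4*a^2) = (a^2 + a - 10/9)/a^2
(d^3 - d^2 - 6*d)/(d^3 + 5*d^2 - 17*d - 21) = d*(d + 2)/(d^2 + 8*d + 7)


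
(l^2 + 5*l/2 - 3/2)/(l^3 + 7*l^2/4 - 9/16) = 8*(l + 3)/(8*l^2 + 18*l + 9)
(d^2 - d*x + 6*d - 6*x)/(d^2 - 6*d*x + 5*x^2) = (-d - 6)/(-d + 5*x)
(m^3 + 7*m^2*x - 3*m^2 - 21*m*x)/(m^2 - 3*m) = m + 7*x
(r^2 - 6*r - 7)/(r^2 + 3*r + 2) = (r - 7)/(r + 2)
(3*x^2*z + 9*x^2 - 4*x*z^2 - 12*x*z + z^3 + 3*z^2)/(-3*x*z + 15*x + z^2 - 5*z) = (-x*z - 3*x + z^2 + 3*z)/(z - 5)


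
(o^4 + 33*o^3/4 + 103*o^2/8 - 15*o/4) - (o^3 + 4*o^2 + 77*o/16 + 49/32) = o^4 + 29*o^3/4 + 71*o^2/8 - 137*o/16 - 49/32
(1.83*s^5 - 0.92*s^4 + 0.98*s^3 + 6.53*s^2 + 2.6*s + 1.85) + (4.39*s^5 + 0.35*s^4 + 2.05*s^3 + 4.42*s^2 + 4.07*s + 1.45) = 6.22*s^5 - 0.57*s^4 + 3.03*s^3 + 10.95*s^2 + 6.67*s + 3.3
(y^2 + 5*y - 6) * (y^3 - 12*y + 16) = y^5 + 5*y^4 - 18*y^3 - 44*y^2 + 152*y - 96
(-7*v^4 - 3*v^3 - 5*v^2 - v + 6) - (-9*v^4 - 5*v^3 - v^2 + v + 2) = 2*v^4 + 2*v^3 - 4*v^2 - 2*v + 4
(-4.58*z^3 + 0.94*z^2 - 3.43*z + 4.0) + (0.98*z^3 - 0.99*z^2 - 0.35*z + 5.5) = -3.6*z^3 - 0.05*z^2 - 3.78*z + 9.5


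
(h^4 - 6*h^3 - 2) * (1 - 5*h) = -5*h^5 + 31*h^4 - 6*h^3 + 10*h - 2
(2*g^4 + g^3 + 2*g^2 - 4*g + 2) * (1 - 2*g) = -4*g^5 - 3*g^3 + 10*g^2 - 8*g + 2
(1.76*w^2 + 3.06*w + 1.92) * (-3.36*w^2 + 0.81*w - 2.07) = -5.9136*w^4 - 8.856*w^3 - 7.6158*w^2 - 4.779*w - 3.9744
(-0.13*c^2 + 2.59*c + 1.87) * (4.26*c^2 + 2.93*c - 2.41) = -0.5538*c^4 + 10.6525*c^3 + 15.8682*c^2 - 0.762799999999999*c - 4.5067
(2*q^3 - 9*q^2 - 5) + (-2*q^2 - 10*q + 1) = 2*q^3 - 11*q^2 - 10*q - 4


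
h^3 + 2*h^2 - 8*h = h*(h - 2)*(h + 4)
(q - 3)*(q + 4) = q^2 + q - 12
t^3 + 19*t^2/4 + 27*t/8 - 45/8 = (t - 3/4)*(t + 5/2)*(t + 3)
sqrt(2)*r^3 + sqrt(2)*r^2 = r^2*(sqrt(2)*r + sqrt(2))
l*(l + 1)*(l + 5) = l^3 + 6*l^2 + 5*l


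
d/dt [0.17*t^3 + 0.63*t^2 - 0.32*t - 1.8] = 0.51*t^2 + 1.26*t - 0.32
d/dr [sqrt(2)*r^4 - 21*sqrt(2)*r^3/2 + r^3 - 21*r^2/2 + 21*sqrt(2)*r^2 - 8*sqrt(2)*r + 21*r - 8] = 4*sqrt(2)*r^3 - 63*sqrt(2)*r^2/2 + 3*r^2 - 21*r + 42*sqrt(2)*r - 8*sqrt(2) + 21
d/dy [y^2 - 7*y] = 2*y - 7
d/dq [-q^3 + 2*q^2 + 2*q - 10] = -3*q^2 + 4*q + 2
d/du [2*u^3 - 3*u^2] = 6*u*(u - 1)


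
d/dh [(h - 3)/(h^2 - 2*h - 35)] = (h^2 - 2*h - 2*(h - 3)*(h - 1) - 35)/(-h^2 + 2*h + 35)^2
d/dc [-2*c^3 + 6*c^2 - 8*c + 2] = -6*c^2 + 12*c - 8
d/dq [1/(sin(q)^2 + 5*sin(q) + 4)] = -(2*sin(q) + 5)*cos(q)/(sin(q)^2 + 5*sin(q) + 4)^2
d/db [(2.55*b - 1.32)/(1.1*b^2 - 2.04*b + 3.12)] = (-2.805*b^2 + 2.904*b + 5.2632)/(1.21*b^4 - 4.488*b^3 + 11.0256*b^2 - 12.7296*b + 9.7344)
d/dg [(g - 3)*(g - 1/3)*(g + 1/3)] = 3*g^2 - 6*g - 1/9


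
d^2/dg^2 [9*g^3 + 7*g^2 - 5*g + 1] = 54*g + 14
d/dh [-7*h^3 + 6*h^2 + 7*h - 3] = -21*h^2 + 12*h + 7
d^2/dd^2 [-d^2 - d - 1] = -2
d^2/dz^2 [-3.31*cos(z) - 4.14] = 3.31*cos(z)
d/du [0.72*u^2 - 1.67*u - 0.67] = 1.44*u - 1.67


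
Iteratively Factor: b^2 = (b)*(b)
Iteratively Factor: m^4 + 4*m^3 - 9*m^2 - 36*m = (m + 3)*(m^3 + m^2 - 12*m) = m*(m + 3)*(m^2 + m - 12) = m*(m - 3)*(m + 3)*(m + 4)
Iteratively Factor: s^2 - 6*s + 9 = (s - 3)*(s - 3)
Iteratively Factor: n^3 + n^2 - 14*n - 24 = (n + 2)*(n^2 - n - 12) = (n + 2)*(n + 3)*(n - 4)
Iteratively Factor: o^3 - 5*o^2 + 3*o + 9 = (o + 1)*(o^2 - 6*o + 9) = (o - 3)*(o + 1)*(o - 3)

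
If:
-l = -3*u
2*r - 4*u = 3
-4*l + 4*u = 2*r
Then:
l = -3/4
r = 1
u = -1/4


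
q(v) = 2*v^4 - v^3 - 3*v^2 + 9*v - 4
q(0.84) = 1.85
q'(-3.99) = -522.99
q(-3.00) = 131.00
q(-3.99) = 482.75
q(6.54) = 3305.64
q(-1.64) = -7.95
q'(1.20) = 11.30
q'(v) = 8*v^3 - 3*v^2 - 6*v + 9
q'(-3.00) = -216.00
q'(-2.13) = -69.14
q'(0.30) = 7.15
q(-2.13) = 14.05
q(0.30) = -1.58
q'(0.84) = 6.58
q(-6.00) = 2642.00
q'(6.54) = 2079.26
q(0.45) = -0.57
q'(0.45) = 6.42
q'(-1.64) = -24.52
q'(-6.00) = -1791.00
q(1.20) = 4.90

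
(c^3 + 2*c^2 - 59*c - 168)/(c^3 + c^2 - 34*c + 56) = (c^2 - 5*c - 24)/(c^2 - 6*c + 8)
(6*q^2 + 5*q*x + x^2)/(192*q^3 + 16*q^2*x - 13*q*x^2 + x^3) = (2*q + x)/(64*q^2 - 16*q*x + x^2)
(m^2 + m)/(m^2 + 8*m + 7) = m/(m + 7)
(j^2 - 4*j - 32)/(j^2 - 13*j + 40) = (j + 4)/(j - 5)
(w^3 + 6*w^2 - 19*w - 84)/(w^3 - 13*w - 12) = (w + 7)/(w + 1)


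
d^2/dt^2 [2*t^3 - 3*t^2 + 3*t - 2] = 12*t - 6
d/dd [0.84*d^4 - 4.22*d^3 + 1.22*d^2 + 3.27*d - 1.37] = 3.36*d^3 - 12.66*d^2 + 2.44*d + 3.27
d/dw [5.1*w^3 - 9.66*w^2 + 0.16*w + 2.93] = 15.3*w^2 - 19.32*w + 0.16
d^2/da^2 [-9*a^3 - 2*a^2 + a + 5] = -54*a - 4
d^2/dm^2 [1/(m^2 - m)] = 2*(-m*(m - 1) + (2*m - 1)^2)/(m^3*(m - 1)^3)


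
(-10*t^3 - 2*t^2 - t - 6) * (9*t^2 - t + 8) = -90*t^5 - 8*t^4 - 87*t^3 - 69*t^2 - 2*t - 48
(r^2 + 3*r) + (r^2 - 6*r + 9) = 2*r^2 - 3*r + 9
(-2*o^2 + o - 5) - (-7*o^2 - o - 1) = 5*o^2 + 2*o - 4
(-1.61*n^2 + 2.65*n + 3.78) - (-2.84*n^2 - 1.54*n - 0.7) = 1.23*n^2 + 4.19*n + 4.48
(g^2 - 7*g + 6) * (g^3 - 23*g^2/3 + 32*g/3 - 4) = g^5 - 44*g^4/3 + 211*g^3/3 - 374*g^2/3 + 92*g - 24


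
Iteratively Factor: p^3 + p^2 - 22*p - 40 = (p - 5)*(p^2 + 6*p + 8) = (p - 5)*(p + 4)*(p + 2)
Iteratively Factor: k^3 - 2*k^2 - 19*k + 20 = (k + 4)*(k^2 - 6*k + 5) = (k - 1)*(k + 4)*(k - 5)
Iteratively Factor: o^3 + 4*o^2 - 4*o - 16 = (o + 4)*(o^2 - 4) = (o + 2)*(o + 4)*(o - 2)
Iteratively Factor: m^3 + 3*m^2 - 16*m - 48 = (m - 4)*(m^2 + 7*m + 12) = (m - 4)*(m + 3)*(m + 4)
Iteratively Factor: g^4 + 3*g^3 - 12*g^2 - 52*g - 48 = (g - 4)*(g^3 + 7*g^2 + 16*g + 12) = (g - 4)*(g + 3)*(g^2 + 4*g + 4) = (g - 4)*(g + 2)*(g + 3)*(g + 2)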